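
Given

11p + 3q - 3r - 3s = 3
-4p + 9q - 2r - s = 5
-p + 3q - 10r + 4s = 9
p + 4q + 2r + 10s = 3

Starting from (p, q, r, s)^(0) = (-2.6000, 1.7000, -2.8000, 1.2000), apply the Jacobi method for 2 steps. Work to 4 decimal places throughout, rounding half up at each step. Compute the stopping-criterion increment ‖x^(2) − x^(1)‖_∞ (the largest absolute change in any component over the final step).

Iteration 1:
  p = (3 - (3)·1.7000 - (-3)·-2.8000 - (-3)·1.2000) / (11) = -0.6273
  q = (5 - (-4)·-2.6000 - (-2)·-2.8000 - (-1)·1.2000) / (9) = -1.0889
  r = (9 - (-1)·-2.6000 - (3)·1.7000 - (4)·1.2000) / (-10) = 0.3500
  s = (3 - (1)·-2.6000 - (4)·1.7000 - (2)·-2.8000) / (10) = 0.4400
Iteration 2:
  p = (3 - (3)·-1.0889 - (-3)·0.3500 - (-3)·0.4400) / (11) = 0.7852
  q = (5 - (-4)·-0.6273 - (-2)·0.3500 - (-1)·0.4400) / (9) = 0.4034
  r = (9 - (-1)·-0.6273 - (3)·-1.0889 - (4)·0.4400) / (-10) = -0.9879
  s = (3 - (1)·-0.6273 - (4)·-1.0889 - (2)·0.3500) / (10) = 0.7283
Change: (1.4125, 1.4923, -1.3379, 0.2883) → max |·| = 1.4923

1.4923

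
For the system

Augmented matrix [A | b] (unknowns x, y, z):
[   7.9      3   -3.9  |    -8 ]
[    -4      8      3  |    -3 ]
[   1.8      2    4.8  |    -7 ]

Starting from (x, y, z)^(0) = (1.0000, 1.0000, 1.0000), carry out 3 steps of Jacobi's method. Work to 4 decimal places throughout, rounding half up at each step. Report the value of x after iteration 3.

Iteration 1:
  x = (-8 - (3)·1.0000 - (-3.9)·1.0000) / (7.9) = -0.8987
  y = (-3 - (-4)·1.0000 - (3)·1.0000) / (8) = -0.2500
  z = (-7 - (1.8)·1.0000 - (2)·1.0000) / (4.8) = -2.2500
Iteration 2:
  x = (-8 - (3)·-0.2500 - (-3.9)·-2.2500) / (7.9) = -2.0285
  y = (-3 - (-4)·-0.8987 - (3)·-2.2500) / (8) = 0.0194
  z = (-7 - (1.8)·-0.8987 - (2)·-0.2500) / (4.8) = -1.0172
Iteration 3:
  x = (-8 - (3)·0.0194 - (-3.9)·-1.0172) / (7.9) = -1.5222
  y = (-3 - (-4)·-2.0285 - (3)·-1.0172) / (8) = -1.0078
  z = (-7 - (1.8)·-2.0285 - (2)·0.0194) / (4.8) = -0.7057

-1.5222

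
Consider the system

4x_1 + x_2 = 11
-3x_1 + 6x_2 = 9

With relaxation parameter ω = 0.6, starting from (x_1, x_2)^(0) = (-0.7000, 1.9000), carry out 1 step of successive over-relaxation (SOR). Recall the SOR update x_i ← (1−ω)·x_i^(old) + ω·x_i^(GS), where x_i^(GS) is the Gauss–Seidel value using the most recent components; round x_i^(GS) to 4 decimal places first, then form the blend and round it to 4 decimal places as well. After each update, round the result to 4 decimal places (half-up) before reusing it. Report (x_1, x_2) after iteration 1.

Iteration 1:
  x_1: GS value = (11 - (1)·1.9000) / (4) = 2.2750;  x_1 ← (1−ω)·-0.7000 + ω·2.2750 = 1.0850
  x_2: GS value = (9 - (-3)·1.0850) / (6) = 2.0425;  x_2 ← (1−ω)·1.9000 + ω·2.0425 = 1.9855

(1.0850, 1.9855)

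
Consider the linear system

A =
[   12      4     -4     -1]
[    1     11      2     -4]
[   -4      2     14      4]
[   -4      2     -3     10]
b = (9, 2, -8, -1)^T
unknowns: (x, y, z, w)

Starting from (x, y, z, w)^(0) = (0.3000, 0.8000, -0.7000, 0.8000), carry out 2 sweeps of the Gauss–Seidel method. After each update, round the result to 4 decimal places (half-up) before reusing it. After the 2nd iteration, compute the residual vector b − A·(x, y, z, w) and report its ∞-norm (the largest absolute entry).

Iteration 1:
  x = (9 - (4)·0.8000 - (-4)·-0.7000 - (-1)·0.8000) / (12) = 0.3167
  y = (2 - (1)·0.3167 - (2)·-0.7000 - (-4)·0.8000) / (11) = 0.5712
  z = (-8 - (-4)·0.3167 - (2)·0.5712 - (4)·0.8000) / (14) = -0.7911
  w = (-1 - (-4)·0.3167 - (2)·0.5712 - (-3)·-0.7911) / (10) = -0.3249
Iteration 2:
  x = (9 - (4)·0.5712 - (-4)·-0.7911 - (-1)·-0.3249) / (12) = 0.2688
  y = (2 - (1)·0.2688 - (2)·-0.7911 - (-4)·-0.3249) / (11) = 0.1831
  z = (-8 - (-4)·0.2688 - (2)·0.1831 - (4)·-0.3249) / (14) = -0.4280
  w = (-1 - (-4)·0.2688 - (2)·0.1831 - (-3)·-0.4280) / (10) = -0.1575
Residual b − A·x = (3.1725, -0.0569, -0.6690, 0.0000); ∞-norm = 3.1725

3.1725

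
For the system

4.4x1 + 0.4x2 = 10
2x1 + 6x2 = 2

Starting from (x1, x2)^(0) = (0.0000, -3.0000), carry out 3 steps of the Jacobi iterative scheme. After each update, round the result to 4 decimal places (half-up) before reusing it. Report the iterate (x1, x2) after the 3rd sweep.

(2.3196, -0.4141)

Iteration 1:
  x1 = (10 - (0.4)·-3.0000) / (4.4) = 2.5455
  x2 = (2 - (2)·0.0000) / (6) = 0.3333
Iteration 2:
  x1 = (10 - (0.4)·0.3333) / (4.4) = 2.2424
  x2 = (2 - (2)·2.5455) / (6) = -0.5152
Iteration 3:
  x1 = (10 - (0.4)·-0.5152) / (4.4) = 2.3196
  x2 = (2 - (2)·2.2424) / (6) = -0.4141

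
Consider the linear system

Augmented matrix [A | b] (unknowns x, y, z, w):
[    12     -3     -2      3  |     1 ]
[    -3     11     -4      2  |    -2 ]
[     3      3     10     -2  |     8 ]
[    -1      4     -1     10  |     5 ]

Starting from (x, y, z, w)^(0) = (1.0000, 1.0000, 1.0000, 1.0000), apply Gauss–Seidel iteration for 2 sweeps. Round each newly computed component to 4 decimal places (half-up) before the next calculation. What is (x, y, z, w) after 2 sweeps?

Iteration 1:
  x = (1 - (-3)·1.0000 - (-2)·1.0000 - (3)·1.0000) / (12) = 0.2500
  y = (-2 - (-3)·0.2500 - (-4)·1.0000 - (2)·1.0000) / (11) = 0.0682
  z = (8 - (3)·0.2500 - (3)·0.0682 - (-2)·1.0000) / (10) = 0.9045
  w = (5 - (-1)·0.2500 - (4)·0.0682 - (-1)·0.9045) / (10) = 0.5882
Iteration 2:
  x = (1 - (-3)·0.0682 - (-2)·0.9045 - (3)·0.5882) / (12) = 0.1041
  y = (-2 - (-3)·0.1041 - (-4)·0.9045 - (2)·0.5882) / (11) = 0.0685
  z = (8 - (3)·0.1041 - (3)·0.0685 - (-2)·0.5882) / (10) = 0.8659
  w = (5 - (-1)·0.1041 - (4)·0.0685 - (-1)·0.8659) / (10) = 0.5696

(0.1041, 0.0685, 0.8659, 0.5696)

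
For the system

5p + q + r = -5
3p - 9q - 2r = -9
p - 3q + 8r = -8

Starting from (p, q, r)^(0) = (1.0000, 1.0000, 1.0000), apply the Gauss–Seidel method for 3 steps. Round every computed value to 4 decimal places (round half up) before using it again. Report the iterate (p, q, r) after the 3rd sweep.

Iteration 1:
  p = (-5 - (1)·1.0000 - (1)·1.0000) / (5) = -1.4000
  q = (-9 - (3)·-1.4000 - (-2)·1.0000) / (-9) = 0.3111
  r = (-8 - (1)·-1.4000 - (-3)·0.3111) / (8) = -0.7083
Iteration 2:
  p = (-5 - (1)·0.3111 - (1)·-0.7083) / (5) = -0.9206
  q = (-9 - (3)·-0.9206 - (-2)·-0.7083) / (-9) = 0.8505
  r = (-8 - (1)·-0.9206 - (-3)·0.8505) / (8) = -0.5660
Iteration 3:
  p = (-5 - (1)·0.8505 - (1)·-0.5660) / (5) = -1.0569
  q = (-9 - (3)·-1.0569 - (-2)·-0.5660) / (-9) = 0.7735
  r = (-8 - (1)·-1.0569 - (-3)·0.7735) / (8) = -0.5778

(-1.0569, 0.7735, -0.5778)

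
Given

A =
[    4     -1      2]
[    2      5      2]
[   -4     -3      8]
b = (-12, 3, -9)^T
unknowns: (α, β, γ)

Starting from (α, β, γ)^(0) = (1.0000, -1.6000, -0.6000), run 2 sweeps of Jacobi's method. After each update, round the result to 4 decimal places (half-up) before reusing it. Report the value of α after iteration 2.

-2.2775

Iteration 1:
  α = (-12 - (-1)·-1.6000 - (2)·-0.6000) / (4) = -3.1000
  β = (3 - (2)·1.0000 - (2)·-0.6000) / (5) = 0.4400
  γ = (-9 - (-4)·1.0000 - (-3)·-1.6000) / (8) = -1.2250
Iteration 2:
  α = (-12 - (-1)·0.4400 - (2)·-1.2250) / (4) = -2.2775
  β = (3 - (2)·-3.1000 - (2)·-1.2250) / (5) = 2.3300
  γ = (-9 - (-4)·-3.1000 - (-3)·0.4400) / (8) = -2.5100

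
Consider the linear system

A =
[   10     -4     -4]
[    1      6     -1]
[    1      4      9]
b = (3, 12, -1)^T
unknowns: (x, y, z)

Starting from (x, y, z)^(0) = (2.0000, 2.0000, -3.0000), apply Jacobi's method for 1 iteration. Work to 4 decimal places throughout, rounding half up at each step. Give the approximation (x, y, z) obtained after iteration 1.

Iteration 1:
  x = (3 - (-4)·2.0000 - (-4)·-3.0000) / (10) = -0.1000
  y = (12 - (1)·2.0000 - (-1)·-3.0000) / (6) = 1.1667
  z = (-1 - (1)·2.0000 - (4)·2.0000) / (9) = -1.2222

(-0.1000, 1.1667, -1.2222)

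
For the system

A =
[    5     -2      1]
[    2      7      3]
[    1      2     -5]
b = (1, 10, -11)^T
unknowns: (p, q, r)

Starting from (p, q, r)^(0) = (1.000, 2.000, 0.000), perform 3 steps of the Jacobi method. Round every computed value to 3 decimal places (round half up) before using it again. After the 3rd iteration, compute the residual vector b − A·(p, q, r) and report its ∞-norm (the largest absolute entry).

Iteration 1:
  p = (1 - (-2)·2.000 - (1)·0.000) / (5) = 1.000
  q = (10 - (2)·1.000 - (3)·0.000) / (7) = 1.143
  r = (-11 - (1)·1.000 - (2)·2.000) / (-5) = 3.200
Iteration 2:
  p = (1 - (-2)·1.143 - (1)·3.200) / (5) = 0.017
  q = (10 - (2)·1.000 - (3)·3.200) / (7) = -0.229
  r = (-11 - (1)·1.000 - (2)·1.143) / (-5) = 2.857
Iteration 3:
  p = (1 - (-2)·-0.229 - (1)·2.857) / (5) = -0.463
  q = (10 - (2)·0.017 - (3)·2.857) / (7) = 0.199
  r = (-11 - (1)·0.017 - (2)·-0.229) / (-5) = 2.112
Residual b − A·x = (1.601, 3.197, -0.375); ∞-norm = 3.197

3.197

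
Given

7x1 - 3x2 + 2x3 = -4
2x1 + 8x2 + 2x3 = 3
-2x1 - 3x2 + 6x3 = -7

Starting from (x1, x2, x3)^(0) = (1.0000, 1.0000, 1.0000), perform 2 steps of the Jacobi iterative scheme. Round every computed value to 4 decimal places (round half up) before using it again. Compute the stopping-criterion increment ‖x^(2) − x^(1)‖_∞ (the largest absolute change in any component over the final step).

Iteration 1:
  x1 = (-4 - (-3)·1.0000 - (2)·1.0000) / (7) = -0.4286
  x2 = (3 - (2)·1.0000 - (2)·1.0000) / (8) = -0.1250
  x3 = (-7 - (-2)·1.0000 - (-3)·1.0000) / (6) = -0.3333
Iteration 2:
  x1 = (-4 - (-3)·-0.1250 - (2)·-0.3333) / (7) = -0.5298
  x2 = (3 - (2)·-0.4286 - (2)·-0.3333) / (8) = 0.5655
  x3 = (-7 - (-2)·-0.4286 - (-3)·-0.1250) / (6) = -1.3720
Change: (-0.1012, 0.6905, -1.0387) → max |·| = 1.0387

1.0387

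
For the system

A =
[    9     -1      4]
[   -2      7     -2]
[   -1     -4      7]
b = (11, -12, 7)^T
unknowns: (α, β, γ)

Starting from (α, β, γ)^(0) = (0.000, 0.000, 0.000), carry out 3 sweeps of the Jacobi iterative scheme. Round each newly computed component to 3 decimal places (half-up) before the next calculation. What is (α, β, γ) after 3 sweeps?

Iteration 1:
  α = (11 - (-1)·0.000 - (4)·0.000) / (9) = 1.222
  β = (-12 - (-2)·0.000 - (-2)·0.000) / (7) = -1.714
  γ = (7 - (-1)·0.000 - (-4)·0.000) / (7) = 1.000
Iteration 2:
  α = (11 - (-1)·-1.714 - (4)·1.000) / (9) = 0.587
  β = (-12 - (-2)·1.222 - (-2)·1.000) / (7) = -1.079
  γ = (7 - (-1)·1.222 - (-4)·-1.714) / (7) = 0.195
Iteration 3:
  α = (11 - (-1)·-1.079 - (4)·0.195) / (9) = 1.016
  β = (-12 - (-2)·0.587 - (-2)·0.195) / (7) = -1.491
  γ = (7 - (-1)·0.587 - (-4)·-1.079) / (7) = 0.467

(1.016, -1.491, 0.467)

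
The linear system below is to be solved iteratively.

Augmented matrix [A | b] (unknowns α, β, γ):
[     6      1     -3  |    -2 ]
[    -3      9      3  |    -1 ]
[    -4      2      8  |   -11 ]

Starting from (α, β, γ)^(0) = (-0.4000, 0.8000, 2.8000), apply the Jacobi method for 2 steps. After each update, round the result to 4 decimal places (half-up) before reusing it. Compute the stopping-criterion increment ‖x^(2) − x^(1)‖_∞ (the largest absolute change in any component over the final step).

Iteration 1:
  α = (-2 - (1)·0.8000 - (-3)·2.8000) / (6) = 0.9333
  β = (-1 - (-3)·-0.4000 - (3)·2.8000) / (9) = -1.1778
  γ = (-11 - (-4)·-0.4000 - (2)·0.8000) / (8) = -1.7750
Iteration 2:
  α = (-2 - (1)·-1.1778 - (-3)·-1.7750) / (6) = -1.0245
  β = (-1 - (-3)·0.9333 - (3)·-1.7750) / (9) = 0.7917
  γ = (-11 - (-4)·0.9333 - (2)·-1.1778) / (8) = -0.6139
Change: (-1.9578, 1.9695, 1.1611) → max |·| = 1.9695

1.9695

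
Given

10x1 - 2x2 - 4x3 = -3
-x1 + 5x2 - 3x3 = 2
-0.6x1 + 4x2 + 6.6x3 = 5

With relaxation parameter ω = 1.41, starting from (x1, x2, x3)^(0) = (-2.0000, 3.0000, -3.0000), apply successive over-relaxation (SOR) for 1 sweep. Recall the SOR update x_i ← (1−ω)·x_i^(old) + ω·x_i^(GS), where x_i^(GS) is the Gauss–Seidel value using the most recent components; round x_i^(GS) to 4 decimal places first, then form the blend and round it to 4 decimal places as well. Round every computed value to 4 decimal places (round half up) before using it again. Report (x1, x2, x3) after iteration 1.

(-0.4490, -3.3306, 5.0868)

Iteration 1:
  x1: GS value = (-3 - (-2)·3.0000 - (-4)·-3.0000) / (10) = -0.9000;  x1 ← (1−ω)·-2.0000 + ω·-0.9000 = -0.4490
  x2: GS value = (2 - (-1)·-0.4490 - (-3)·-3.0000) / (5) = -1.4898;  x2 ← (1−ω)·3.0000 + ω·-1.4898 = -3.3306
  x3: GS value = (5 - (-0.6)·-0.4490 - (4)·-3.3306) / (6.6) = 2.7353;  x3 ← (1−ω)·-3.0000 + ω·2.7353 = 5.0868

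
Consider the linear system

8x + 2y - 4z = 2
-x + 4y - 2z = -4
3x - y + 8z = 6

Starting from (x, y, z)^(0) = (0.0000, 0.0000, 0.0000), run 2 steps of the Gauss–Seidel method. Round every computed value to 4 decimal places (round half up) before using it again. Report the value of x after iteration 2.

0.7539

Iteration 1:
  x = (2 - (2)·0.0000 - (-4)·0.0000) / (8) = 0.2500
  y = (-4 - (-1)·0.2500 - (-2)·0.0000) / (4) = -0.9375
  z = (6 - (3)·0.2500 - (-1)·-0.9375) / (8) = 0.5391
Iteration 2:
  x = (2 - (2)·-0.9375 - (-4)·0.5391) / (8) = 0.7539
  y = (-4 - (-1)·0.7539 - (-2)·0.5391) / (4) = -0.5420
  z = (6 - (3)·0.7539 - (-1)·-0.5420) / (8) = 0.3995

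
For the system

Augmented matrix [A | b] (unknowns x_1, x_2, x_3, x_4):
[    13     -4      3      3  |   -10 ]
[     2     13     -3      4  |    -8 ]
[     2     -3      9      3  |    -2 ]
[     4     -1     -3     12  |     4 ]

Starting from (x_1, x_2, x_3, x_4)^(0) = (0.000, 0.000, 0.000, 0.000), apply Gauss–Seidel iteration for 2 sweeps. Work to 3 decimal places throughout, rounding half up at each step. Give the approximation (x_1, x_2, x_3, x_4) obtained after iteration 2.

Iteration 1:
  x_1 = (-10 - (-4)·0.000 - (3)·0.000 - (3)·0.000) / (13) = -0.769
  x_2 = (-8 - (2)·-0.769 - (-3)·0.000 - (4)·0.000) / (13) = -0.497
  x_3 = (-2 - (2)·-0.769 - (-3)·-0.497 - (3)·0.000) / (9) = -0.217
  x_4 = (4 - (4)·-0.769 - (-1)·-0.497 - (-3)·-0.217) / (12) = 0.494
Iteration 2:
  x_1 = (-10 - (-4)·-0.497 - (3)·-0.217 - (3)·0.494) / (13) = -0.986
  x_2 = (-8 - (2)·-0.986 - (-3)·-0.217 - (4)·0.494) / (13) = -0.666
  x_3 = (-2 - (2)·-0.986 - (-3)·-0.666 - (3)·0.494) / (9) = -0.390
  x_4 = (4 - (4)·-0.986 - (-1)·-0.666 - (-3)·-0.390) / (12) = 0.509

(-0.986, -0.666, -0.390, 0.509)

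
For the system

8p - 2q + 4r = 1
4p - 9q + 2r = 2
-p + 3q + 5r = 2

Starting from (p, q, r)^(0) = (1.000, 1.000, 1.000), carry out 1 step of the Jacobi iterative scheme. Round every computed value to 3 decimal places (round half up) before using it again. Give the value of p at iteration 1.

Iteration 1:
  p = (1 - (-2)·1.000 - (4)·1.000) / (8) = -0.125
  q = (2 - (4)·1.000 - (2)·1.000) / (-9) = 0.444
  r = (2 - (-1)·1.000 - (3)·1.000) / (5) = 0.000

-0.125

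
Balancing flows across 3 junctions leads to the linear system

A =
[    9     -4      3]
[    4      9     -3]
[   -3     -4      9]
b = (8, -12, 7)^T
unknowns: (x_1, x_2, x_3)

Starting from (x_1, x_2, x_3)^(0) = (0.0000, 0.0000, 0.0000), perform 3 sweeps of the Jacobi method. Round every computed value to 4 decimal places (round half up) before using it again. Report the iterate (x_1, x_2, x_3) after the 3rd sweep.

Iteration 1:
  x_1 = (8 - (-4)·0.0000 - (3)·0.0000) / (9) = 0.8889
  x_2 = (-12 - (4)·0.0000 - (-3)·0.0000) / (9) = -1.3333
  x_3 = (7 - (-3)·0.0000 - (-4)·0.0000) / (9) = 0.7778
Iteration 2:
  x_1 = (8 - (-4)·-1.3333 - (3)·0.7778) / (9) = 0.0370
  x_2 = (-12 - (4)·0.8889 - (-3)·0.7778) / (9) = -1.4691
  x_3 = (7 - (-3)·0.8889 - (-4)·-1.3333) / (9) = 0.4815
Iteration 3:
  x_1 = (8 - (-4)·-1.4691 - (3)·0.4815) / (9) = 0.0755
  x_2 = (-12 - (4)·0.0370 - (-3)·0.4815) / (9) = -1.1893
  x_3 = (7 - (-3)·0.0370 - (-4)·-1.4691) / (9) = 0.1372

(0.0755, -1.1893, 0.1372)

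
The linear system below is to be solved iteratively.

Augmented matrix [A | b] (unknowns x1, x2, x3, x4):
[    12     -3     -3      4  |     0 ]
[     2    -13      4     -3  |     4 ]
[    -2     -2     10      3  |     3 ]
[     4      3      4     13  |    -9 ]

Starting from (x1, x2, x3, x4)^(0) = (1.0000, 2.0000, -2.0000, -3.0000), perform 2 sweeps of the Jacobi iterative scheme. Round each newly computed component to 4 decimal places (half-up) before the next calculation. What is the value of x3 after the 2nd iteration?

0.7385

Iteration 1:
  x1 = (0 - (-3)·2.0000 - (-3)·-2.0000 - (4)·-3.0000) / (12) = 1.0000
  x2 = (4 - (2)·1.0000 - (4)·-2.0000 - (-3)·-3.0000) / (-13) = -0.0769
  x3 = (3 - (-2)·1.0000 - (-2)·2.0000 - (3)·-3.0000) / (10) = 1.8000
  x4 = (-9 - (4)·1.0000 - (3)·2.0000 - (4)·-2.0000) / (13) = -0.8462
Iteration 2:
  x1 = (0 - (-3)·-0.0769 - (-3)·1.8000 - (4)·-0.8462) / (12) = 0.7128
  x2 = (4 - (2)·1.0000 - (4)·1.8000 - (-3)·-0.8462) / (-13) = 0.5953
  x3 = (3 - (-2)·1.0000 - (-2)·-0.0769 - (3)·-0.8462) / (10) = 0.7385
  x4 = (-9 - (4)·1.0000 - (3)·-0.0769 - (4)·1.8000) / (13) = -1.5361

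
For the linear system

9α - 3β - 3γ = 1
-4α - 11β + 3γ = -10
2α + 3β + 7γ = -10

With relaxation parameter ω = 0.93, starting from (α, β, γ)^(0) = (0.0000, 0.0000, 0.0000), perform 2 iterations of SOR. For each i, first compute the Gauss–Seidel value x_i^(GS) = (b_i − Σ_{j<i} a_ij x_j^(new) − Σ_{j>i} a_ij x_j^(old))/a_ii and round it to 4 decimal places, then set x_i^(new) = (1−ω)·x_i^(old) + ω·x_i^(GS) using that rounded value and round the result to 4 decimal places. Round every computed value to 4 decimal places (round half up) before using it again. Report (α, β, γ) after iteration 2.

(-0.1587, 0.5300, -1.6152)

Iteration 1:
  α: GS value = (1 - (-3)·0.0000 - (-3)·0.0000) / (9) = 0.1111;  α ← (1−ω)·0.0000 + ω·0.1111 = 0.1033
  β: GS value = (-10 - (-4)·0.1033 - (3)·0.0000) / (-11) = 0.8715;  β ← (1−ω)·0.0000 + ω·0.8715 = 0.8105
  γ: GS value = (-10 - (2)·0.1033 - (3)·0.8105) / (7) = -1.8054;  γ ← (1−ω)·0.0000 + ω·-1.8054 = -1.6790
Iteration 2:
  α: GS value = (1 - (-3)·0.8105 - (-3)·-1.6790) / (9) = -0.1784;  α ← (1−ω)·0.1033 + ω·-0.1784 = -0.1587
  β: GS value = (-10 - (-4)·-0.1587 - (3)·-1.6790) / (-11) = 0.5089;  β ← (1−ω)·0.8105 + ω·0.5089 = 0.5300
  γ: GS value = (-10 - (2)·-0.1587 - (3)·0.5300) / (7) = -1.6104;  γ ← (1−ω)·-1.6790 + ω·-1.6104 = -1.6152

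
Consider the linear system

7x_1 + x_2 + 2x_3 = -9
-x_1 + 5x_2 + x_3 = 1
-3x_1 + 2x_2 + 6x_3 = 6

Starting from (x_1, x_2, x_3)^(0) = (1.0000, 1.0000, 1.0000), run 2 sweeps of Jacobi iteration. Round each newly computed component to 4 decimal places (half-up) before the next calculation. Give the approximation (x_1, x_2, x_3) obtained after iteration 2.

Iteration 1:
  x_1 = (-9 - (1)·1.0000 - (2)·1.0000) / (7) = -1.7143
  x_2 = (1 - (-1)·1.0000 - (1)·1.0000) / (5) = 0.2000
  x_3 = (6 - (-3)·1.0000 - (2)·1.0000) / (6) = 1.1667
Iteration 2:
  x_1 = (-9 - (1)·0.2000 - (2)·1.1667) / (7) = -1.6476
  x_2 = (1 - (-1)·-1.7143 - (1)·1.1667) / (5) = -0.3762
  x_3 = (6 - (-3)·-1.7143 - (2)·0.2000) / (6) = 0.0762

(-1.6476, -0.3762, 0.0762)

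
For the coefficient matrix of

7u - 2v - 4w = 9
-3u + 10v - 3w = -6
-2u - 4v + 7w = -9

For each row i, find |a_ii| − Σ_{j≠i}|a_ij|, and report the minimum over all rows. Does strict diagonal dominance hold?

row 1: |7| − (2+4) = 1
row 2: |10| − (3+3) = 4
row 3: |7| − (2+4) = 1
minimum over rows = 1 → strictly diagonally dominant (convergence guaranteed)

1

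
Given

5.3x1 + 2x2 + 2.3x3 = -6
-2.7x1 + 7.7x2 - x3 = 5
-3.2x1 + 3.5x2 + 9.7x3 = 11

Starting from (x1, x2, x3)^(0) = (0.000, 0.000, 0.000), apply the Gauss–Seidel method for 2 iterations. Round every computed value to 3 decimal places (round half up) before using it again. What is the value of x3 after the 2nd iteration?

0.560

Iteration 1:
  x1 = (-6 - (2)·0.000 - (2.3)·0.000) / (5.3) = -1.132
  x2 = (5 - (-2.7)·-1.132 - (-1)·0.000) / (7.7) = 0.252
  x3 = (11 - (-3.2)·-1.132 - (3.5)·0.252) / (9.7) = 0.670
Iteration 2:
  x1 = (-6 - (2)·0.252 - (2.3)·0.670) / (5.3) = -1.518
  x2 = (5 - (-2.7)·-1.518 - (-1)·0.670) / (7.7) = 0.204
  x3 = (11 - (-3.2)·-1.518 - (3.5)·0.204) / (9.7) = 0.560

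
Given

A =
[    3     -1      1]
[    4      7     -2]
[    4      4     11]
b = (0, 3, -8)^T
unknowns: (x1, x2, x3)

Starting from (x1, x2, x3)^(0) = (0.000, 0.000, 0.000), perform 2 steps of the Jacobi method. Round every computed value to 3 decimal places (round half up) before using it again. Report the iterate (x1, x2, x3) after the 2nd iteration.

(0.385, 0.221, -0.883)

Iteration 1:
  x1 = (0 - (-1)·0.000 - (1)·0.000) / (3) = 0.000
  x2 = (3 - (4)·0.000 - (-2)·0.000) / (7) = 0.429
  x3 = (-8 - (4)·0.000 - (4)·0.000) / (11) = -0.727
Iteration 2:
  x1 = (0 - (-1)·0.429 - (1)·-0.727) / (3) = 0.385
  x2 = (3 - (4)·0.000 - (-2)·-0.727) / (7) = 0.221
  x3 = (-8 - (4)·0.000 - (4)·0.429) / (11) = -0.883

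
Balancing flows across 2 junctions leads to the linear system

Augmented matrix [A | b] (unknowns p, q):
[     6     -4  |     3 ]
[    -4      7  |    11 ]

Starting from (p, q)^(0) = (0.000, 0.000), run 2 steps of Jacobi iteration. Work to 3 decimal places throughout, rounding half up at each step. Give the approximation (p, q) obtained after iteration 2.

Iteration 1:
  p = (3 - (-4)·0.000) / (6) = 0.500
  q = (11 - (-4)·0.000) / (7) = 1.571
Iteration 2:
  p = (3 - (-4)·1.571) / (6) = 1.547
  q = (11 - (-4)·0.500) / (7) = 1.857

(1.547, 1.857)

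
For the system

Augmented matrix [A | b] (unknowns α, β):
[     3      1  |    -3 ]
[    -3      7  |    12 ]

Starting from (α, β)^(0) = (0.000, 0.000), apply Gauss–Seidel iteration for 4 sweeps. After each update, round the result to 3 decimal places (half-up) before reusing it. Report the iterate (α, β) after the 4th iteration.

(-1.376, 1.125)

Iteration 1:
  α = (-3 - (1)·0.000) / (3) = -1.000
  β = (12 - (-3)·-1.000) / (7) = 1.286
Iteration 2:
  α = (-3 - (1)·1.286) / (3) = -1.429
  β = (12 - (-3)·-1.429) / (7) = 1.102
Iteration 3:
  α = (-3 - (1)·1.102) / (3) = -1.367
  β = (12 - (-3)·-1.367) / (7) = 1.128
Iteration 4:
  α = (-3 - (1)·1.128) / (3) = -1.376
  β = (12 - (-3)·-1.376) / (7) = 1.125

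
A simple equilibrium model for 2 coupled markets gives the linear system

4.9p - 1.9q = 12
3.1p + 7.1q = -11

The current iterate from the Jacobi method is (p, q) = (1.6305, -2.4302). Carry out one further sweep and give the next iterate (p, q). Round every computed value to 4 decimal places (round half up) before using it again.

One sweep:
  p = (12 - (-1.9)·-2.4302) / (4.9) = 1.5067
  q = (-11 - (3.1)·1.6305) / (7.1) = -2.2612

(1.5067, -2.2612)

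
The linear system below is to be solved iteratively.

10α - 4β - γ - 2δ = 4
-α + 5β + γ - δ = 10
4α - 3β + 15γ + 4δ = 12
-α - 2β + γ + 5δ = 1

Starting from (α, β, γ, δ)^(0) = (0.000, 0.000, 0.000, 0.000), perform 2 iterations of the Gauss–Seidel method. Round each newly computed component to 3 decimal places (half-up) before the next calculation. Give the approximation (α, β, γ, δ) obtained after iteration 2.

Iteration 1:
  α = (4 - (-4)·0.000 - (-1)·0.000 - (-2)·0.000) / (10) = 0.400
  β = (10 - (-1)·0.400 - (1)·0.000 - (-1)·0.000) / (5) = 2.080
  γ = (12 - (4)·0.400 - (-3)·2.080 - (4)·0.000) / (15) = 1.109
  δ = (1 - (-1)·0.400 - (-2)·2.080 - (1)·1.109) / (5) = 0.890
Iteration 2:
  α = (4 - (-4)·2.080 - (-1)·1.109 - (-2)·0.890) / (10) = 1.521
  β = (10 - (-1)·1.521 - (1)·1.109 - (-1)·0.890) / (5) = 2.260
  γ = (12 - (4)·1.521 - (-3)·2.260 - (4)·0.890) / (15) = 0.609
  δ = (1 - (-1)·1.521 - (-2)·2.260 - (1)·0.609) / (5) = 1.286

(1.521, 2.260, 0.609, 1.286)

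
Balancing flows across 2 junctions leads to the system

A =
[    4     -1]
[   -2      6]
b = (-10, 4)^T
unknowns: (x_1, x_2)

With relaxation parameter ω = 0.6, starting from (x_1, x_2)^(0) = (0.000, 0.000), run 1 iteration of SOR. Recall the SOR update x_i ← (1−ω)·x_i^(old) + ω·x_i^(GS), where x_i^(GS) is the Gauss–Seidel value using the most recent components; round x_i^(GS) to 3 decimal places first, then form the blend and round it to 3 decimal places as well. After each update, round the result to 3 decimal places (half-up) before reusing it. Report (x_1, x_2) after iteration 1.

(-1.500, 0.100)

Iteration 1:
  x_1: GS value = (-10 - (-1)·0.000) / (4) = -2.500;  x_1 ← (1−ω)·0.000 + ω·-2.500 = -1.500
  x_2: GS value = (4 - (-2)·-1.500) / (6) = 0.167;  x_2 ← (1−ω)·0.000 + ω·0.167 = 0.100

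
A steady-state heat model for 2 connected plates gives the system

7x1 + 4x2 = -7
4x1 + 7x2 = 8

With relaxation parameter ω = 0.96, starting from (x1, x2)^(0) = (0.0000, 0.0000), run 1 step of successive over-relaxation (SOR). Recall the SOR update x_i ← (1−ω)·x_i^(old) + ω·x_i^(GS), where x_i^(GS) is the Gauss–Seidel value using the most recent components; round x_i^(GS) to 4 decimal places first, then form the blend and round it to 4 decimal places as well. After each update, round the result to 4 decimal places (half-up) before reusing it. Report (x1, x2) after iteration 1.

(-0.9600, 1.6237)

Iteration 1:
  x1: GS value = (-7 - (4)·0.0000) / (7) = -1.0000;  x1 ← (1−ω)·0.0000 + ω·-1.0000 = -0.9600
  x2: GS value = (8 - (4)·-0.9600) / (7) = 1.6914;  x2 ← (1−ω)·0.0000 + ω·1.6914 = 1.6237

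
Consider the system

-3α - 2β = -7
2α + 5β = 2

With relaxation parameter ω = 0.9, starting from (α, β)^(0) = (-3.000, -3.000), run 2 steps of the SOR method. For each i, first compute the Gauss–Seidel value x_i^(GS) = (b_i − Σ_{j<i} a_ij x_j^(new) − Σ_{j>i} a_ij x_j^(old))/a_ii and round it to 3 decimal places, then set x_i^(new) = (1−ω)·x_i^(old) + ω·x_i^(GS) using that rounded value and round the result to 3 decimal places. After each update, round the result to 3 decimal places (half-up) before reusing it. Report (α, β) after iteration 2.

Iteration 1:
  α: GS value = (-7 - (-2)·-3.000) / (-3) = 4.333;  α ← (1−ω)·-3.000 + ω·4.333 = 3.600
  β: GS value = (2 - (2)·3.600) / (5) = -1.040;  β ← (1−ω)·-3.000 + ω·-1.040 = -1.236
Iteration 2:
  α: GS value = (-7 - (-2)·-1.236) / (-3) = 3.157;  α ← (1−ω)·3.600 + ω·3.157 = 3.201
  β: GS value = (2 - (2)·3.201) / (5) = -0.880;  β ← (1−ω)·-1.236 + ω·-0.880 = -0.916

(3.201, -0.916)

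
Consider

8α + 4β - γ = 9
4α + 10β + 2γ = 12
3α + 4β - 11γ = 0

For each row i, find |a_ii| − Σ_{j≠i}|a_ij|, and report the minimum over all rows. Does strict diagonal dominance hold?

row 1: |8| − (4+1) = 3
row 2: |10| − (4+2) = 4
row 3: |-11| − (3+4) = 4
minimum over rows = 3 → strictly diagonally dominant (convergence guaranteed)

3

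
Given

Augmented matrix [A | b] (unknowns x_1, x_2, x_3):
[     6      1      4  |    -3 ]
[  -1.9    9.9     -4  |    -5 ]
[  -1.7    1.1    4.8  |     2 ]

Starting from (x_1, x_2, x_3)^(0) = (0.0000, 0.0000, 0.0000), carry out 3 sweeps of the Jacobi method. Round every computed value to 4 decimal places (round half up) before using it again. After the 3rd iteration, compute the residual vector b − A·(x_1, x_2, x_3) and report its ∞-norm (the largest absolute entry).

Iteration 1:
  x_1 = (-3 - (1)·0.0000 - (4)·0.0000) / (6) = -0.5000
  x_2 = (-5 - (-1.9)·0.0000 - (-4)·0.0000) / (9.9) = -0.5051
  x_3 = (2 - (-1.7)·0.0000 - (1.1)·0.0000) / (4.8) = 0.4167
Iteration 2:
  x_1 = (-3 - (1)·-0.5051 - (4)·0.4167) / (6) = -0.6936
  x_2 = (-5 - (-1.9)·-0.5000 - (-4)·0.4167) / (9.9) = -0.4326
  x_3 = (2 - (-1.7)·-0.5000 - (1.1)·-0.5051) / (4.8) = 0.3553
Iteration 3:
  x_1 = (-3 - (1)·-0.4326 - (4)·0.3553) / (6) = -0.6648
  x_2 = (-5 - (-1.9)·-0.6936 - (-4)·0.3553) / (9.9) = -0.4946
  x_3 = (2 - (-1.7)·-0.6936 - (1.1)·-0.4326) / (4.8) = 0.2702
Residual b − A·x = (0.4026, -0.2858, 0.1169); ∞-norm = 0.4026

0.4026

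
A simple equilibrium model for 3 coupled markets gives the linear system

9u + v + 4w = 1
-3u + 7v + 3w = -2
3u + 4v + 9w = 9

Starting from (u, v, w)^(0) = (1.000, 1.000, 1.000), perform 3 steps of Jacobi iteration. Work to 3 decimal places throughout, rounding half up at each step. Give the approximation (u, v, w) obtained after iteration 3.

Iteration 1:
  u = (1 - (1)·1.000 - (4)·1.000) / (9) = -0.444
  v = (-2 - (-3)·1.000 - (3)·1.000) / (7) = -0.286
  w = (9 - (3)·1.000 - (4)·1.000) / (9) = 0.222
Iteration 2:
  u = (1 - (1)·-0.286 - (4)·0.222) / (9) = 0.044
  v = (-2 - (-3)·-0.444 - (3)·0.222) / (7) = -0.571
  w = (9 - (3)·-0.444 - (4)·-0.286) / (9) = 1.275
Iteration 3:
  u = (1 - (1)·-0.571 - (4)·1.275) / (9) = -0.392
  v = (-2 - (-3)·0.044 - (3)·1.275) / (7) = -0.813
  w = (9 - (3)·0.044 - (4)·-0.571) / (9) = 1.239

(-0.392, -0.813, 1.239)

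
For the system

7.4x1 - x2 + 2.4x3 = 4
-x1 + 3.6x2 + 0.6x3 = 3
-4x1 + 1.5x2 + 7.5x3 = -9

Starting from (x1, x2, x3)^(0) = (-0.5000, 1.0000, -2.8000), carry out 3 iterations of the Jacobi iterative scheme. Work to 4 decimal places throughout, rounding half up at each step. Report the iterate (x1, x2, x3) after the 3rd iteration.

(0.9407, 1.2751, -0.8500)

Iteration 1:
  x1 = (4 - (-1)·1.0000 - (2.4)·-2.8000) / (7.4) = 1.5838
  x2 = (3 - (-1)·-0.5000 - (0.6)·-2.8000) / (3.6) = 1.1611
  x3 = (-9 - (-4)·-0.5000 - (1.5)·1.0000) / (7.5) = -1.6667
Iteration 2:
  x1 = (4 - (-1)·1.1611 - (2.4)·-1.6667) / (7.4) = 1.2380
  x2 = (3 - (-1)·1.5838 - (0.6)·-1.6667) / (3.6) = 1.5511
  x3 = (-9 - (-4)·1.5838 - (1.5)·1.1611) / (7.5) = -0.5875
Iteration 3:
  x1 = (4 - (-1)·1.5511 - (2.4)·-0.5875) / (7.4) = 0.9407
  x2 = (3 - (-1)·1.2380 - (0.6)·-0.5875) / (3.6) = 1.2751
  x3 = (-9 - (-4)·1.2380 - (1.5)·1.5511) / (7.5) = -0.8500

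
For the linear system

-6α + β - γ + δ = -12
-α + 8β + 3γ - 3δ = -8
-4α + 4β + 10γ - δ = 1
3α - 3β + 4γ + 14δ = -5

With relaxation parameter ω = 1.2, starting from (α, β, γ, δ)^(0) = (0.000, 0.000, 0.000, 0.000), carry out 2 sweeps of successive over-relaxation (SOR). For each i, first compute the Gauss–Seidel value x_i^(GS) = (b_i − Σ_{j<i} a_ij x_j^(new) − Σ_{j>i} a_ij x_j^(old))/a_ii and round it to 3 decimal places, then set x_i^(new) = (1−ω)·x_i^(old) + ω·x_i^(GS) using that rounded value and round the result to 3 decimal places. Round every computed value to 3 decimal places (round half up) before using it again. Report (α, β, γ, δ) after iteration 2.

(1.050, -2.454, 1.247, -1.390)

Iteration 1:
  α: GS value = (-12 - (1)·0.000 - (-1)·0.000 - (1)·0.000) / (-6) = 2.000;  α ← (1−ω)·0.000 + ω·2.000 = 2.400
  β: GS value = (-8 - (-1)·2.400 - (3)·0.000 - (-3)·0.000) / (8) = -0.700;  β ← (1−ω)·0.000 + ω·-0.700 = -0.840
  γ: GS value = (1 - (-4)·2.400 - (4)·-0.840 - (-1)·0.000) / (10) = 1.396;  γ ← (1−ω)·0.000 + ω·1.396 = 1.675
  δ: GS value = (-5 - (3)·2.400 - (-3)·-0.840 - (4)·1.675) / (14) = -1.530;  δ ← (1−ω)·0.000 + ω·-1.530 = -1.836
Iteration 2:
  α: GS value = (-12 - (1)·-0.840 - (-1)·1.675 - (1)·-1.836) / (-6) = 1.275;  α ← (1−ω)·2.400 + ω·1.275 = 1.050
  β: GS value = (-8 - (-1)·1.050 - (3)·1.675 - (-3)·-1.836) / (8) = -2.185;  β ← (1−ω)·-0.840 + ω·-2.185 = -2.454
  γ: GS value = (1 - (-4)·1.050 - (4)·-2.454 - (-1)·-1.836) / (10) = 1.318;  γ ← (1−ω)·1.675 + ω·1.318 = 1.247
  δ: GS value = (-5 - (3)·1.050 - (-3)·-2.454 - (4)·1.247) / (14) = -1.464;  δ ← (1−ω)·-1.836 + ω·-1.464 = -1.390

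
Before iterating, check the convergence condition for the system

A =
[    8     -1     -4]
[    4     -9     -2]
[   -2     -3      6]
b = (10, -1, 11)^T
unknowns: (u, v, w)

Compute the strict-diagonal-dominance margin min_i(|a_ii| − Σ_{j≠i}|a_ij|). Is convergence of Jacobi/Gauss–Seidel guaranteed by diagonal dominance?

1

row 1: |8| − (1+4) = 3
row 2: |-9| − (4+2) = 3
row 3: |6| − (2+3) = 1
minimum over rows = 1 → strictly diagonally dominant (convergence guaranteed)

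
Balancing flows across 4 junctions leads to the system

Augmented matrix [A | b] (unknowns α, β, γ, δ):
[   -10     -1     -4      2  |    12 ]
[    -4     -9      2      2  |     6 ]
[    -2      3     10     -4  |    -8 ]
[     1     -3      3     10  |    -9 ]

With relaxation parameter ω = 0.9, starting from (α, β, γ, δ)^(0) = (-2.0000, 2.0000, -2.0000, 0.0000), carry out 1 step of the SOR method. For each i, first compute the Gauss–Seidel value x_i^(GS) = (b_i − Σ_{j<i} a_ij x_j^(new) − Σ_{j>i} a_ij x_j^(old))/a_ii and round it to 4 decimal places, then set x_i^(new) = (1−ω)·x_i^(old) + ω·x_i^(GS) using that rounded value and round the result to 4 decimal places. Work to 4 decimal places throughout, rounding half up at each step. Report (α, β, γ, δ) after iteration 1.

Iteration 1:
  α: GS value = (12 - (-1)·2.0000 - (-4)·-2.0000 - (2)·0.0000) / (-10) = -0.6000;  α ← (1−ω)·-2.0000 + ω·-0.6000 = -0.7400
  β: GS value = (6 - (-4)·-0.7400 - (2)·-2.0000 - (2)·0.0000) / (-9) = -0.7822;  β ← (1−ω)·2.0000 + ω·-0.7822 = -0.5040
  γ: GS value = (-8 - (-2)·-0.7400 - (3)·-0.5040 - (-4)·0.0000) / (10) = -0.7968;  γ ← (1−ω)·-2.0000 + ω·-0.7968 = -0.9171
  δ: GS value = (-9 - (1)·-0.7400 - (-3)·-0.5040 - (3)·-0.9171) / (10) = -0.7021;  δ ← (1−ω)·0.0000 + ω·-0.7021 = -0.6319

(-0.7400, -0.5040, -0.9171, -0.6319)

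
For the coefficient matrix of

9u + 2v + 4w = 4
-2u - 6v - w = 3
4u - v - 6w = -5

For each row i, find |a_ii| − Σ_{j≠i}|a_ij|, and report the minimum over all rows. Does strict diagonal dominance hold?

row 1: |9| − (2+4) = 3
row 2: |-6| − (2+1) = 3
row 3: |-6| − (4+1) = 1
minimum over rows = 1 → strictly diagonally dominant (convergence guaranteed)

1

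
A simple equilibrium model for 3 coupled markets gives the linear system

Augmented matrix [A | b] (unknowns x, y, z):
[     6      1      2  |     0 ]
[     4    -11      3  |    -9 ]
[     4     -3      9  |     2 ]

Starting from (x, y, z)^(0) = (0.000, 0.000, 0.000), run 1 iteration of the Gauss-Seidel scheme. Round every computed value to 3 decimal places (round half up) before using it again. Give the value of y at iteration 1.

0.818

Iteration 1:
  x = (0 - (1)·0.000 - (2)·0.000) / (6) = 0.000
  y = (-9 - (4)·0.000 - (3)·0.000) / (-11) = 0.818
  z = (2 - (4)·0.000 - (-3)·0.818) / (9) = 0.495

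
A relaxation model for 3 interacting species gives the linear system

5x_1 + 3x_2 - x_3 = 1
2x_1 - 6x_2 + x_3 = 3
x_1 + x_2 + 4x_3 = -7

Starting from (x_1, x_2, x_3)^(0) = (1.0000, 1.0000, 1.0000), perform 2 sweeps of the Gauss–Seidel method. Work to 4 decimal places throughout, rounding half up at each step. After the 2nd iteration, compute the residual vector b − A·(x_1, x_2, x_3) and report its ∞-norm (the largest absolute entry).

0.9818

Iteration 1:
  x_1 = (1 - (3)·1.0000 - (-1)·1.0000) / (5) = -0.2000
  x_2 = (3 - (2)·-0.2000 - (1)·1.0000) / (-6) = -0.4000
  x_3 = (-7 - (1)·-0.2000 - (1)·-0.4000) / (4) = -1.6000
Iteration 2:
  x_1 = (1 - (3)·-0.4000 - (-1)·-1.6000) / (5) = 0.1200
  x_2 = (3 - (2)·0.1200 - (1)·-1.6000) / (-6) = -0.7267
  x_3 = (-7 - (1)·0.1200 - (1)·-0.7267) / (4) = -1.5983
Residual b − A·x = (0.9818, -0.0019, -0.0001); ∞-norm = 0.9818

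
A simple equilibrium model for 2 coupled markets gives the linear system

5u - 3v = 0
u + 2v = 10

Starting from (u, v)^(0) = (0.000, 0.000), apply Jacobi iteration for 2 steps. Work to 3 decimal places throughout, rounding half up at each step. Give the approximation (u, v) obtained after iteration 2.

(3.000, 5.000)

Iteration 1:
  u = (0 - (-3)·0.000) / (5) = 0.000
  v = (10 - (1)·0.000) / (2) = 5.000
Iteration 2:
  u = (0 - (-3)·5.000) / (5) = 3.000
  v = (10 - (1)·0.000) / (2) = 5.000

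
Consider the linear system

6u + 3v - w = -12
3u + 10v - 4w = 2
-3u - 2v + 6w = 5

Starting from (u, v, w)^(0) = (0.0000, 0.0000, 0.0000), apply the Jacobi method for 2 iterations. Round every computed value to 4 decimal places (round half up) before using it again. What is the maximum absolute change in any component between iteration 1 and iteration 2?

Iteration 1:
  u = (-12 - (3)·0.0000 - (-1)·0.0000) / (6) = -2.0000
  v = (2 - (3)·0.0000 - (-4)·0.0000) / (10) = 0.2000
  w = (5 - (-3)·0.0000 - (-2)·0.0000) / (6) = 0.8333
Iteration 2:
  u = (-12 - (3)·0.2000 - (-1)·0.8333) / (6) = -1.9611
  v = (2 - (3)·-2.0000 - (-4)·0.8333) / (10) = 1.1333
  w = (5 - (-3)·-2.0000 - (-2)·0.2000) / (6) = -0.1000
Change: (0.0389, 0.9333, -0.9333) → max |·| = 0.9333

0.9333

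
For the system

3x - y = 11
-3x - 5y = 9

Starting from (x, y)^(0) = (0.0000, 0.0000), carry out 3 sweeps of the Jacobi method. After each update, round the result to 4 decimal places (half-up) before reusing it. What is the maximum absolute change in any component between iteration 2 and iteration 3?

Iteration 1:
  x = (11 - (-1)·0.0000) / (3) = 3.6667
  y = (9 - (-3)·0.0000) / (-5) = -1.8000
Iteration 2:
  x = (11 - (-1)·-1.8000) / (3) = 3.0667
  y = (9 - (-3)·3.6667) / (-5) = -4.0000
Iteration 3:
  x = (11 - (-1)·-4.0000) / (3) = 2.3333
  y = (9 - (-3)·3.0667) / (-5) = -3.6400
Change: (-0.7334, 0.3600) → max |·| = 0.7334

0.7334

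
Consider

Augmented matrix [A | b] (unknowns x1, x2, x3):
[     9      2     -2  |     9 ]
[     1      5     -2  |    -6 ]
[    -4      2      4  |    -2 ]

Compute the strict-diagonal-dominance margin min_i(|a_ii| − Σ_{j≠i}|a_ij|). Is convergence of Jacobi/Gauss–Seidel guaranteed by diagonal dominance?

-2

row 1: |9| − (2+2) = 5
row 2: |5| − (1+2) = 2
row 3: |4| − (4+2) = -2
minimum over rows = -2 → not strictly diagonally dominant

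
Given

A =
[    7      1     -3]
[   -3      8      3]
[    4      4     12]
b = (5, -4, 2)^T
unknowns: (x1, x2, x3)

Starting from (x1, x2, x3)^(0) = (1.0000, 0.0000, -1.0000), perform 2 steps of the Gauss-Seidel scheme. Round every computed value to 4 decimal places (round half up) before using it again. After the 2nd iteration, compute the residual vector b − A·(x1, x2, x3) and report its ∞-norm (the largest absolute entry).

0.2345

Iteration 1:
  x1 = (5 - (1)·0.0000 - (-3)·-1.0000) / (7) = 0.2857
  x2 = (-4 - (-3)·0.2857 - (3)·-1.0000) / (8) = -0.0179
  x3 = (2 - (4)·0.2857 - (4)·-0.0179) / (12) = 0.0774
Iteration 2:
  x1 = (5 - (1)·-0.0179 - (-3)·0.0774) / (7) = 0.7500
  x2 = (-4 - (-3)·0.7500 - (3)·0.0774) / (8) = -0.2478
  x3 = (2 - (4)·0.7500 - (4)·-0.2478) / (12) = -0.0007
Residual b − A·x = (-0.0043, 0.2345, -0.0004); ∞-norm = 0.2345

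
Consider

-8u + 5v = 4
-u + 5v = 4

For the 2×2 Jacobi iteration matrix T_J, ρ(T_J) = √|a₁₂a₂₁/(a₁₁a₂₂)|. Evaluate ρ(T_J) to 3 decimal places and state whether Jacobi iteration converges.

0.354

a₁₂a₂₁/(a₁₁a₂₂) = (5)·(-1) / ((-8)·(5)) = 0.125000
ρ = √|0.125000| = √0.125000 = 0.354
ρ < 1, so Jacobi converges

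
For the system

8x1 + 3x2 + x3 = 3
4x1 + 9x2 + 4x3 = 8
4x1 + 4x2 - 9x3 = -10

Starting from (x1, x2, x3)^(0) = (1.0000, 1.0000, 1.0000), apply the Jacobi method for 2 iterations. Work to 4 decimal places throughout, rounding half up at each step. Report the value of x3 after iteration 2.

Iteration 1:
  x1 = (3 - (3)·1.0000 - (1)·1.0000) / (8) = -0.1250
  x2 = (8 - (4)·1.0000 - (4)·1.0000) / (9) = 0.0000
  x3 = (-10 - (4)·1.0000 - (4)·1.0000) / (-9) = 2.0000
Iteration 2:
  x1 = (3 - (3)·0.0000 - (1)·2.0000) / (8) = 0.1250
  x2 = (8 - (4)·-0.1250 - (4)·2.0000) / (9) = 0.0556
  x3 = (-10 - (4)·-0.1250 - (4)·0.0000) / (-9) = 1.0556

1.0556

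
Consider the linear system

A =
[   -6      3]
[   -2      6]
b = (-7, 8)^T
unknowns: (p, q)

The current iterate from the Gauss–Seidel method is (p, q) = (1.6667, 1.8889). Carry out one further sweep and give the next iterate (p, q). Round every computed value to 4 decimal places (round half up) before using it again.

One sweep:
  p = (-7 - (3)·1.8889) / (-6) = 2.1111
  q = (8 - (-2)·2.1111) / (6) = 2.0370

(2.1111, 2.0370)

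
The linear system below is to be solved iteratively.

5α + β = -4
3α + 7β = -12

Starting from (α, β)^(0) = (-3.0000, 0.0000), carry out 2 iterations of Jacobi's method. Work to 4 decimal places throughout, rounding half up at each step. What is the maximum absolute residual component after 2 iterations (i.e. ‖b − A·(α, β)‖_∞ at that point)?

0.9429

Iteration 1:
  α = (-4 - (1)·0.0000) / (5) = -0.8000
  β = (-12 - (3)·-3.0000) / (7) = -0.4286
Iteration 2:
  α = (-4 - (1)·-0.4286) / (5) = -0.7143
  β = (-12 - (3)·-0.8000) / (7) = -1.3714
Residual b − A·x = (0.9429, -0.2573); ∞-norm = 0.9429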